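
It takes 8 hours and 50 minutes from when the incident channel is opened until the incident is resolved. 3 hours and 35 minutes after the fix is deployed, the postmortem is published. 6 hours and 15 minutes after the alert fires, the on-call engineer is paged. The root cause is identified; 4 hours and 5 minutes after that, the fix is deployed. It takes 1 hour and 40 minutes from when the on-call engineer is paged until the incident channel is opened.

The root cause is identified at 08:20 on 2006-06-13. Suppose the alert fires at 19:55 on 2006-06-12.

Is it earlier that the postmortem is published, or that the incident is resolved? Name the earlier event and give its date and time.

The root cause is identified: 08:20 Jun 13, 2006.
The fix is deployed: 08:20 Jun 13, 2006 + 4h05m = 12:25 Jun 13, 2006.
The postmortem is published: 12:25 Jun 13, 2006 + 3h35m = 16:00 Jun 13, 2006.
The alert fires: 19:55 Jun 12, 2006.
The on-call engineer is paged: 19:55 Jun 12, 2006 + 6h15m = 02:10 Jun 13, 2006.
The incident channel is opened: 02:10 Jun 13, 2006 + 1h40m = 03:50 Jun 13, 2006.
The incident is resolved: 03:50 Jun 13, 2006 + 8h50m = 12:40 Jun 13, 2006.
Comparing: the postmortem is published at 16:00 Jun 13, 2006 vs the incident is resolved at 12:40 Jun 13, 2006. Earlier: the incident is resolved.

The incident is resolved — 12:40 on 2006-06-13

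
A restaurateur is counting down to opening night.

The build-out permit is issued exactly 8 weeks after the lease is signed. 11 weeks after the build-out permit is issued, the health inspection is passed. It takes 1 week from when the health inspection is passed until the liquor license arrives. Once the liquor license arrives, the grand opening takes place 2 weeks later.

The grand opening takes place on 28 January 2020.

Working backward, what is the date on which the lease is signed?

27 August 2019

The grand opening takes place: Jan 28, 2020.
The liquor license arrives: Jan 28, 2020 − 2 weeks = Jan 14, 2020.
The health inspection is passed: Jan 14, 2020 − 1 week = Jan 7, 2020.
The build-out permit is issued: Jan 7, 2020 − 11 weeks = Oct 22, 2019.
The lease is signed: Oct 22, 2019 − 8 weeks = Aug 27, 2019.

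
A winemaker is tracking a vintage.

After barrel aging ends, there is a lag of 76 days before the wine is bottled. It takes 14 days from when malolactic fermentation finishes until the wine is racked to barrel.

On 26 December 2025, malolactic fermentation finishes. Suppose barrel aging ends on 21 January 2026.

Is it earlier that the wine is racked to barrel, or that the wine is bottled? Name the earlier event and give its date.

The wine is racked to barrel — 9 January 2026

Malolactic fermentation finishes: Dec 26, 2025.
The wine is racked to barrel: Dec 26, 2025 + 14 days = Jan 9, 2026.
Barrel aging ends: Jan 21, 2026.
The wine is bottled: Jan 21, 2026 + 76 days = Apr 7, 2026.
Comparing: the wine is racked to barrel on Jan 9, 2026 vs the wine is bottled on Apr 7, 2026. Earlier: the wine is racked to barrel.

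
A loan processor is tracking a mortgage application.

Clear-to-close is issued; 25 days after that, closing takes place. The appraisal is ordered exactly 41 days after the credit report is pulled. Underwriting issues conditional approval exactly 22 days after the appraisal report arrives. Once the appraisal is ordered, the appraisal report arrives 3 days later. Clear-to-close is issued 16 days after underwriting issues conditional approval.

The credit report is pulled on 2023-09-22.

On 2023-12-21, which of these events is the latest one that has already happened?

Clear-to-close is issued

The credit report is pulled: Sep 22, 2023.
The appraisal is ordered: Sep 22, 2023 + 41 days = Nov 2, 2023.
The appraisal report arrives: Nov 2, 2023 + 3 days = Nov 5, 2023.
Underwriting issues conditional approval: Nov 5, 2023 + 22 days = Nov 27, 2023.
Clear-to-close is issued: Nov 27, 2023 + 16 days = Dec 13, 2023.
Closing takes place: Dec 13, 2023 + 25 days = Jan 7, 2024.
Dec 21, 2023 falls between when clear-to-close is issued (Dec 13, 2023) and when closing takes place (Jan 7, 2024).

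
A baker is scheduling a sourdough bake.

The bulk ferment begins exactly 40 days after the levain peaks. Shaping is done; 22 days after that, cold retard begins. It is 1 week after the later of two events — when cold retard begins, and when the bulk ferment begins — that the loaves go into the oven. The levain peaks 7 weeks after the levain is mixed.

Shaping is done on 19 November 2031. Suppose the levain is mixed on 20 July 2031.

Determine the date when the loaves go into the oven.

Shaping is done: Nov 19, 2031.
Cold retard begins: Nov 19, 2031 + 22 days = Dec 11, 2031.
The levain is mixed: Jul 20, 2031.
The levain peaks: Jul 20, 2031 + 7 weeks = Sep 7, 2031.
The bulk ferment begins: Sep 7, 2031 + 40 days = Oct 17, 2031.
Both prerequisites met — cold retard begins (Dec 11, 2031), the bulk ferment begins (Oct 17, 2031); the later is Dec 11, 2031.
The loaves go into the oven: Dec 11, 2031 + 1 week = Dec 18, 2031.

18 December 2031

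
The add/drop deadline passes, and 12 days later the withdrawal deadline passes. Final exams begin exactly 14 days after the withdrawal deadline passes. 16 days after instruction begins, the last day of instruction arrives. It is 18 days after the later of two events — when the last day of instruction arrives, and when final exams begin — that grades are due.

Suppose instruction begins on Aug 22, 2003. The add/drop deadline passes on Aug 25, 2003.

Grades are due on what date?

Oct 8, 2003

Instruction begins: Aug 22, 2003.
The last day of instruction arrives: Aug 22, 2003 + 16 days = Sep 7, 2003.
The add/drop deadline passes: Aug 25, 2003.
The withdrawal deadline passes: Aug 25, 2003 + 12 days = Sep 6, 2003.
Final exams begin: Sep 6, 2003 + 14 days = Sep 20, 2003.
Both prerequisites met — the last day of instruction arrives (Sep 7, 2003), final exams begin (Sep 20, 2003); the later is Sep 20, 2003.
Grades are due: Sep 20, 2003 + 18 days = Oct 8, 2003.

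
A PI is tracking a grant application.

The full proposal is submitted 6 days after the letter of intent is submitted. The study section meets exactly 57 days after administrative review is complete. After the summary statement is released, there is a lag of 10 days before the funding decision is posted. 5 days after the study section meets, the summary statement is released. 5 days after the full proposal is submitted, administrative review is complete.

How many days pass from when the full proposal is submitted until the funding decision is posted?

Causal path: the full proposal is submitted → administrative review is complete → the study section meets → the summary statement is released → the funding decision is posted.
Total delay along the path: 5 + 57 + 5 + 10 = 77 days.

77 days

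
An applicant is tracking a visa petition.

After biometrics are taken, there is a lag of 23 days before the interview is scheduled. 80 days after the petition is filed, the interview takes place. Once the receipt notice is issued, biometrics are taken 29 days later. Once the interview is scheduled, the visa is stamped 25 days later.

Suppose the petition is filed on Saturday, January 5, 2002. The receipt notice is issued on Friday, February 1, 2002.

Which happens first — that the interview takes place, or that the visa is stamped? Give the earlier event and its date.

The interview takes place — Tuesday, March 26, 2002

The petition is filed: Jan 5, 2002.
The interview takes place: Jan 5, 2002 + 80 days = Mar 26, 2002.
The receipt notice is issued: Feb 1, 2002.
Biometrics are taken: Feb 1, 2002 + 29 days = Mar 2, 2002.
The interview is scheduled: Mar 2, 2002 + 23 days = Mar 25, 2002.
The visa is stamped: Mar 25, 2002 + 25 days = Apr 19, 2002.
Comparing: the interview takes place on Mar 26, 2002 vs the visa is stamped on Apr 19, 2002. Earlier: the interview takes place.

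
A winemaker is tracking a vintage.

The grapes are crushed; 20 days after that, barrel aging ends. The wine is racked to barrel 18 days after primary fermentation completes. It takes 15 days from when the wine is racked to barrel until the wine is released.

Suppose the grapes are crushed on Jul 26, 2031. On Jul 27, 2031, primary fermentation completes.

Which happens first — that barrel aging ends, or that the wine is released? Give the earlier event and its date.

The grapes are crushed: Jul 26, 2031.
Barrel aging ends: Jul 26, 2031 + 20 days = Aug 15, 2031.
Primary fermentation completes: Jul 27, 2031.
The wine is racked to barrel: Jul 27, 2031 + 18 days = Aug 14, 2031.
The wine is released: Aug 14, 2031 + 15 days = Aug 29, 2031.
Comparing: barrel aging ends on Aug 15, 2031 vs the wine is released on Aug 29, 2031. Earlier: barrel aging ends.

Barrel aging ends — Aug 15, 2031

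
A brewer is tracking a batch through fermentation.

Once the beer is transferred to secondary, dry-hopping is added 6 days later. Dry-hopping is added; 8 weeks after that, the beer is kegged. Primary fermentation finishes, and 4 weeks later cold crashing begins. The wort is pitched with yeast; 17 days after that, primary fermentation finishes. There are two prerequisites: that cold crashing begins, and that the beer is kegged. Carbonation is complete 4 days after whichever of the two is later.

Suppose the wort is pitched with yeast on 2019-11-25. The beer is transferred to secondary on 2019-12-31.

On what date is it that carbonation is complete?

2020-03-06

The wort is pitched with yeast: Nov 25, 2019.
Primary fermentation finishes: Nov 25, 2019 + 17 days = Dec 12, 2019.
Cold crashing begins: Dec 12, 2019 + 4 weeks = Jan 9, 2020.
The beer is transferred to secondary: Dec 31, 2019.
Dry-hopping is added: Dec 31, 2019 + 6 days = Jan 6, 2020.
The beer is kegged: Jan 6, 2020 + 8 weeks = Mar 2, 2020.
Both prerequisites met — cold crashing begins (Jan 9, 2020), the beer is kegged (Mar 2, 2020); the later is Mar 2, 2020.
Carbonation is complete: Mar 2, 2020 + 4 days = Mar 6, 2020.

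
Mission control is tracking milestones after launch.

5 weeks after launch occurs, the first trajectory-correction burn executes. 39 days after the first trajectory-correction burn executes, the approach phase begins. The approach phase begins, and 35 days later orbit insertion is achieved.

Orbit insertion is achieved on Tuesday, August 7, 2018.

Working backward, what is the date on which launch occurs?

Friday, April 20, 2018

Orbit insertion is achieved: Aug 7, 2018.
The approach phase begins: Aug 7, 2018 − 35 days = Jul 3, 2018.
The first trajectory-correction burn executes: Jul 3, 2018 − 39 days = May 25, 2018.
Launch occurs: May 25, 2018 − 5 weeks = Apr 20, 2018.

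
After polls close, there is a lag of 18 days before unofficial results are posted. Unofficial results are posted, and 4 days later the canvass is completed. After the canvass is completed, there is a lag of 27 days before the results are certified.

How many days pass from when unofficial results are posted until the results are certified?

31 days

Causal path: unofficial results are posted → the canvass is completed → the results are certified.
Total delay along the path: 4 + 27 = 31 days.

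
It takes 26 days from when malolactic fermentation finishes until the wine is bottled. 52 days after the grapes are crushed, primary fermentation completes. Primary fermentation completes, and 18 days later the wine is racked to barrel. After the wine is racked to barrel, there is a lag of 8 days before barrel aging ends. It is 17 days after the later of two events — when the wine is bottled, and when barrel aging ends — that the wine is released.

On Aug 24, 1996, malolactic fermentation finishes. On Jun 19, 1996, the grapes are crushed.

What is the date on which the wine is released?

Malolactic fermentation finishes: Aug 24, 1996.
The wine is bottled: Aug 24, 1996 + 26 days = Sep 19, 1996.
The grapes are crushed: Jun 19, 1996.
Primary fermentation completes: Jun 19, 1996 + 52 days = Aug 10, 1996.
The wine is racked to barrel: Aug 10, 1996 + 18 days = Aug 28, 1996.
Barrel aging ends: Aug 28, 1996 + 8 days = Sep 5, 1996.
Both prerequisites met — the wine is bottled (Sep 19, 1996), barrel aging ends (Sep 5, 1996); the later is Sep 19, 1996.
The wine is released: Sep 19, 1996 + 17 days = Oct 6, 1996.

Oct 6, 1996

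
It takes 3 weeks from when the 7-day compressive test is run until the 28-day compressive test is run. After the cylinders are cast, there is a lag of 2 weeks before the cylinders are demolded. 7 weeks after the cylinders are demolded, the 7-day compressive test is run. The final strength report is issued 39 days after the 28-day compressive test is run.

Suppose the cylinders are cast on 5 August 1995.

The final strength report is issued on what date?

6 December 1995

The cylinders are cast: Aug 5, 1995.
The cylinders are demolded: Aug 5, 1995 + 2 weeks = Aug 19, 1995.
The 7-day compressive test is run: Aug 19, 1995 + 7 weeks = Oct 7, 1995.
The 28-day compressive test is run: Oct 7, 1995 + 3 weeks = Oct 28, 1995.
The final strength report is issued: Oct 28, 1995 + 39 days = Dec 6, 1995.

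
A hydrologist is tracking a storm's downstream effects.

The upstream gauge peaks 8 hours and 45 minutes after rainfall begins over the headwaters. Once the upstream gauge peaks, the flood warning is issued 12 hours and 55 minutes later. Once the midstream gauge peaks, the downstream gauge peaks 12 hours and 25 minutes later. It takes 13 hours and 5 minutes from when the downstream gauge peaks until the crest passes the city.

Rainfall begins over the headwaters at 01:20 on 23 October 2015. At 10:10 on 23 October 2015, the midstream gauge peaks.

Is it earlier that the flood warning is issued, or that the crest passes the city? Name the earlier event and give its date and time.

The flood warning is issued — 23:00 on 23 October 2015

Rainfall begins over the headwaters: 01:20 Oct 23, 2015.
The upstream gauge peaks: 01:20 Oct 23, 2015 + 8h45m = 10:05 Oct 23, 2015.
The flood warning is issued: 10:05 Oct 23, 2015 + 12h55m = 23:00 Oct 23, 2015.
The midstream gauge peaks: 10:10 Oct 23, 2015.
The downstream gauge peaks: 10:10 Oct 23, 2015 + 12h25m = 22:35 Oct 23, 2015.
The crest passes the city: 22:35 Oct 23, 2015 + 13h05m = 11:40 Oct 24, 2015.
Comparing: the flood warning is issued at 23:00 Oct 23, 2015 vs the crest passes the city at 11:40 Oct 24, 2015. Earlier: the flood warning is issued.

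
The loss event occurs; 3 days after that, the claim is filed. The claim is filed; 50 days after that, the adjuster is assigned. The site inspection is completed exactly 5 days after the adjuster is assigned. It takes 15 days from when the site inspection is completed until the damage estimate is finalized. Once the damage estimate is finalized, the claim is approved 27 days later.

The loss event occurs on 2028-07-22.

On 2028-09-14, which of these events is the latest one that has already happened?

The loss event occurs: Jul 22, 2028.
The claim is filed: Jul 22, 2028 + 3 days = Jul 25, 2028.
The adjuster is assigned: Jul 25, 2028 + 50 days = Sep 13, 2028.
The site inspection is completed: Sep 13, 2028 + 5 days = Sep 18, 2028.
The damage estimate is finalized: Sep 18, 2028 + 15 days = Oct 3, 2028.
The claim is approved: Oct 3, 2028 + 27 days = Oct 30, 2028.
Sep 14, 2028 falls between when the adjuster is assigned (Sep 13, 2028) and when the site inspection is completed (Sep 18, 2028).

The adjuster is assigned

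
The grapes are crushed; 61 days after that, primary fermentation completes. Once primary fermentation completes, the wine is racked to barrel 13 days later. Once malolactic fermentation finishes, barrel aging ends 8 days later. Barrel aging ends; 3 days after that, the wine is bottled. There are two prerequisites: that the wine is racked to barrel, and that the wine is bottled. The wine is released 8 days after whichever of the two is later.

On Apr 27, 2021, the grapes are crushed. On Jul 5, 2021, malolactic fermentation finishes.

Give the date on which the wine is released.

Jul 24, 2021

The grapes are crushed: Apr 27, 2021.
Primary fermentation completes: Apr 27, 2021 + 61 days = Jun 27, 2021.
The wine is racked to barrel: Jun 27, 2021 + 13 days = Jul 10, 2021.
Malolactic fermentation finishes: Jul 5, 2021.
Barrel aging ends: Jul 5, 2021 + 8 days = Jul 13, 2021.
The wine is bottled: Jul 13, 2021 + 3 days = Jul 16, 2021.
Both prerequisites met — the wine is racked to barrel (Jul 10, 2021), the wine is bottled (Jul 16, 2021); the later is Jul 16, 2021.
The wine is released: Jul 16, 2021 + 8 days = Jul 24, 2021.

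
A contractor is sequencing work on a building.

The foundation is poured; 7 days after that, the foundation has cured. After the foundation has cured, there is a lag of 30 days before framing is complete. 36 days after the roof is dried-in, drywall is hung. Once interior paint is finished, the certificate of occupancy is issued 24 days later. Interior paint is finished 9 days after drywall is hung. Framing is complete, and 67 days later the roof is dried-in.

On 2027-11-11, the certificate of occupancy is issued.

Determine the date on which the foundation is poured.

2027-05-22

The certificate of occupancy is issued: Nov 11, 2027.
Interior paint is finished: Nov 11, 2027 − 24 days = Oct 18, 2027.
Drywall is hung: Oct 18, 2027 − 9 days = Oct 9, 2027.
The roof is dried-in: Oct 9, 2027 − 36 days = Sep 3, 2027.
Framing is complete: Sep 3, 2027 − 67 days = Jun 28, 2027.
The foundation has cured: Jun 28, 2027 − 30 days = May 29, 2027.
The foundation is poured: May 29, 2027 − 7 days = May 22, 2027.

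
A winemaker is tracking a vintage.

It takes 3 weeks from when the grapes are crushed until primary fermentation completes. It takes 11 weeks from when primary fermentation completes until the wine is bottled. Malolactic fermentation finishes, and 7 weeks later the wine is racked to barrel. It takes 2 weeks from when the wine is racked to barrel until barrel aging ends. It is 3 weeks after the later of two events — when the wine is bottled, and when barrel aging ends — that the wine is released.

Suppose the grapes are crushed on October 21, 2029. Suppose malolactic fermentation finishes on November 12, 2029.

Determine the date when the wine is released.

The grapes are crushed: Oct 21, 2029.
Primary fermentation completes: Oct 21, 2029 + 3 weeks = Nov 11, 2029.
The wine is bottled: Nov 11, 2029 + 11 weeks = Jan 27, 2030.
Malolactic fermentation finishes: Nov 12, 2029.
The wine is racked to barrel: Nov 12, 2029 + 7 weeks = Dec 31, 2029.
Barrel aging ends: Dec 31, 2029 + 2 weeks = Jan 14, 2030.
Both prerequisites met — the wine is bottled (Jan 27, 2030), barrel aging ends (Jan 14, 2030); the later is Jan 27, 2030.
The wine is released: Jan 27, 2030 + 3 weeks = Feb 17, 2030.

February 17, 2030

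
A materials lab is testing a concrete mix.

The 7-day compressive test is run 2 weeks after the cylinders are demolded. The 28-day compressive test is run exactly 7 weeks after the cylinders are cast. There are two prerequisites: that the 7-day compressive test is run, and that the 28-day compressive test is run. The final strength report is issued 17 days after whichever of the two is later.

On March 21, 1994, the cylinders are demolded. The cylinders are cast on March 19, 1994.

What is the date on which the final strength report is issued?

The cylinders are demolded: Mar 21, 1994.
The 7-day compressive test is run: Mar 21, 1994 + 2 weeks = Apr 4, 1994.
The cylinders are cast: Mar 19, 1994.
The 28-day compressive test is run: Mar 19, 1994 + 7 weeks = May 7, 1994.
Both prerequisites met — the 7-day compressive test is run (Apr 4, 1994), the 28-day compressive test is run (May 7, 1994); the later is May 7, 1994.
The final strength report is issued: May 7, 1994 + 17 days = May 24, 1994.

May 24, 1994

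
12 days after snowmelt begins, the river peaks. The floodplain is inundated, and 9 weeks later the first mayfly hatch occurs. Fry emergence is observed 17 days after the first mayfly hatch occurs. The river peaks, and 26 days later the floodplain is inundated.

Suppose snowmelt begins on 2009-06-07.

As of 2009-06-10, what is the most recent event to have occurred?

Snowmelt begins

Snowmelt begins: Jun 7, 2009.
The river peaks: Jun 7, 2009 + 12 days = Jun 19, 2009.
The floodplain is inundated: Jun 19, 2009 + 26 days = Jul 15, 2009.
The first mayfly hatch occurs: Jul 15, 2009 + 9 weeks = Sep 16, 2009.
Fry emergence is observed: Sep 16, 2009 + 17 days = Oct 3, 2009.
Jun 10, 2009 falls between when snowmelt begins (Jun 7, 2009) and when the river peaks (Jun 19, 2009).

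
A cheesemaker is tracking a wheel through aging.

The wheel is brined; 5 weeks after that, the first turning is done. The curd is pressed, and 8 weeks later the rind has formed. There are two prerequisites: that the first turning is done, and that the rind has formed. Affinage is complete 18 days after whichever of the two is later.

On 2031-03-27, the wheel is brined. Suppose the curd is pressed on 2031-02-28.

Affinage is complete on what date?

The wheel is brined: Mar 27, 2031.
The first turning is done: Mar 27, 2031 + 5 weeks = May 1, 2031.
The curd is pressed: Feb 28, 2031.
The rind has formed: Feb 28, 2031 + 8 weeks = Apr 25, 2031.
Both prerequisites met — the first turning is done (May 1, 2031), the rind has formed (Apr 25, 2031); the later is May 1, 2031.
Affinage is complete: May 1, 2031 + 18 days = May 19, 2031.

2031-05-19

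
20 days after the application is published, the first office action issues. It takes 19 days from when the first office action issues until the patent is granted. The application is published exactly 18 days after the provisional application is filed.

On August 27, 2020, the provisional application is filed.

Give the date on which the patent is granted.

The provisional application is filed: Aug 27, 2020.
The application is published: Aug 27, 2020 + 18 days = Sep 14, 2020.
The first office action issues: Sep 14, 2020 + 20 days = Oct 4, 2020.
The patent is granted: Oct 4, 2020 + 19 days = Oct 23, 2020.

October 23, 2020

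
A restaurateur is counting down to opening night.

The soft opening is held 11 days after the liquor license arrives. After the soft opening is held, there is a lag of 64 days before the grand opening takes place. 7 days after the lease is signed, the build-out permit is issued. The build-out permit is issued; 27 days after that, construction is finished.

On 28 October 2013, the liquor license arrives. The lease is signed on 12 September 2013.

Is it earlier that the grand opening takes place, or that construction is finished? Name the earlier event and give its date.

Construction is finished — 16 October 2013

The liquor license arrives: Oct 28, 2013.
The soft opening is held: Oct 28, 2013 + 11 days = Nov 8, 2013.
The grand opening takes place: Nov 8, 2013 + 64 days = Jan 11, 2014.
The lease is signed: Sep 12, 2013.
The build-out permit is issued: Sep 12, 2013 + 7 days = Sep 19, 2013.
Construction is finished: Sep 19, 2013 + 27 days = Oct 16, 2013.
Comparing: the grand opening takes place on Jan 11, 2014 vs construction is finished on Oct 16, 2013. Earlier: construction is finished.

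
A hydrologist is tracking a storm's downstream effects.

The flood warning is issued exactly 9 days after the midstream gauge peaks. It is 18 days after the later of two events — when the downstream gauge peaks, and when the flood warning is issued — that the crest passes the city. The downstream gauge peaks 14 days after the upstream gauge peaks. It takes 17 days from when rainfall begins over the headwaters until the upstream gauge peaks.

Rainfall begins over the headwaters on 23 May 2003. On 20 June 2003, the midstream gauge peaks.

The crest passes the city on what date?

17 July 2003

Rainfall begins over the headwaters: May 23, 2003.
The upstream gauge peaks: May 23, 2003 + 17 days = Jun 9, 2003.
The downstream gauge peaks: Jun 9, 2003 + 14 days = Jun 23, 2003.
The midstream gauge peaks: Jun 20, 2003.
The flood warning is issued: Jun 20, 2003 + 9 days = Jun 29, 2003.
Both prerequisites met — the downstream gauge peaks (Jun 23, 2003), the flood warning is issued (Jun 29, 2003); the later is Jun 29, 2003.
The crest passes the city: Jun 29, 2003 + 18 days = Jul 17, 2003.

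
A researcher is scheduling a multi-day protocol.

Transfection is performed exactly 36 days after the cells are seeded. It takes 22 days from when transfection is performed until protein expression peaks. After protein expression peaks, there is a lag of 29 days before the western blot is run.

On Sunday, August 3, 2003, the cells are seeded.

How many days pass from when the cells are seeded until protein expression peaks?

58 days

Causal path: the cells are seeded → transfection is performed → protein expression peaks.
Total delay along the path: 36 + 22 = 58 days.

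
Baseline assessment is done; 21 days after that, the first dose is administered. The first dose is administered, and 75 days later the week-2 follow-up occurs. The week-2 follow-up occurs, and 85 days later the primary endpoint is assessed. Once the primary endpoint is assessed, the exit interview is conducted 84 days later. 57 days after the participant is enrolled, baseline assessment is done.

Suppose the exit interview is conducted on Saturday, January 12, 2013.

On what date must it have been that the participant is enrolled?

The exit interview is conducted: Jan 12, 2013.
The primary endpoint is assessed: Jan 12, 2013 − 84 days = Oct 20, 2012.
The week-2 follow-up occurs: Oct 20, 2012 − 85 days = Jul 27, 2012.
The first dose is administered: Jul 27, 2012 − 75 days = May 13, 2012.
Baseline assessment is done: May 13, 2012 − 21 days = Apr 22, 2012.
The participant is enrolled: Apr 22, 2012 − 57 days = Feb 25, 2012.

Saturday, February 25, 2012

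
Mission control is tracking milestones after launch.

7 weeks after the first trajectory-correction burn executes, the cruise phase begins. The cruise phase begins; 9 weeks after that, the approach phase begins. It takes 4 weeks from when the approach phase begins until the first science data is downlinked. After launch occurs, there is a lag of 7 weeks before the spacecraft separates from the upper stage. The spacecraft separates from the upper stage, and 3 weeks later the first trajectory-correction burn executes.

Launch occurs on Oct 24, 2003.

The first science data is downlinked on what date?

May 21, 2004

Launch occurs: Oct 24, 2003.
The spacecraft separates from the upper stage: Oct 24, 2003 + 7 weeks = Dec 12, 2003.
The first trajectory-correction burn executes: Dec 12, 2003 + 3 weeks = Jan 2, 2004.
The cruise phase begins: Jan 2, 2004 + 7 weeks = Feb 20, 2004.
The approach phase begins: Feb 20, 2004 + 9 weeks = Apr 23, 2004.
The first science data is downlinked: Apr 23, 2004 + 4 weeks = May 21, 2004.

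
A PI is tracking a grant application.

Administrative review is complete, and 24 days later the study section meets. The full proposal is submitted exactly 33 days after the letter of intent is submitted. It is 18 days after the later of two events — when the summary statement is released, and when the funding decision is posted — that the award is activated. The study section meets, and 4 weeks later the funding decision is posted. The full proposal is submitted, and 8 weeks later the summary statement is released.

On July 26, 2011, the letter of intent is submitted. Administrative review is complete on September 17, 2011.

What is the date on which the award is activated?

November 26, 2011

The letter of intent is submitted: Jul 26, 2011.
The full proposal is submitted: Jul 26, 2011 + 33 days = Aug 28, 2011.
The summary statement is released: Aug 28, 2011 + 8 weeks = Oct 23, 2011.
Administrative review is complete: Sep 17, 2011.
The study section meets: Sep 17, 2011 + 24 days = Oct 11, 2011.
The funding decision is posted: Oct 11, 2011 + 4 weeks = Nov 8, 2011.
Both prerequisites met — the summary statement is released (Oct 23, 2011), the funding decision is posted (Nov 8, 2011); the later is Nov 8, 2011.
The award is activated: Nov 8, 2011 + 18 days = Nov 26, 2011.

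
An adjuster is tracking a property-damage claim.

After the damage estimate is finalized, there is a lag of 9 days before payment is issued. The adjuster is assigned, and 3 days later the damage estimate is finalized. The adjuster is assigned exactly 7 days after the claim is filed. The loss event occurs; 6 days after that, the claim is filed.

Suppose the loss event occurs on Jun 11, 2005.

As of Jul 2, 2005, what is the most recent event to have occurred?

The damage estimate is finalized

The loss event occurs: Jun 11, 2005.
The claim is filed: Jun 11, 2005 + 6 days = Jun 17, 2005.
The adjuster is assigned: Jun 17, 2005 + 7 days = Jun 24, 2005.
The damage estimate is finalized: Jun 24, 2005 + 3 days = Jun 27, 2005.
Payment is issued: Jun 27, 2005 + 9 days = Jul 6, 2005.
Jul 2, 2005 falls between when the damage estimate is finalized (Jun 27, 2005) and when payment is issued (Jul 6, 2005).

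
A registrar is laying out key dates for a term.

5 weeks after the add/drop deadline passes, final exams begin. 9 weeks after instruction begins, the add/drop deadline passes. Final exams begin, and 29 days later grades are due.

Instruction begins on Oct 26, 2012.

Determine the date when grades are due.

Instruction begins: Oct 26, 2012.
The add/drop deadline passes: Oct 26, 2012 + 9 weeks = Dec 28, 2012.
Final exams begin: Dec 28, 2012 + 5 weeks = Feb 1, 2013.
Grades are due: Feb 1, 2013 + 29 days = Mar 2, 2013.

Mar 2, 2013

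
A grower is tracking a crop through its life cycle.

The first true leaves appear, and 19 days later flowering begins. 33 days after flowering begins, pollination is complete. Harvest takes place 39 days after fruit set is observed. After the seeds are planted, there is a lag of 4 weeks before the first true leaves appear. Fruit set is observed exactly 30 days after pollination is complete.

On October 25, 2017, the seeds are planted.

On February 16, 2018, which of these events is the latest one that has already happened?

Fruit set is observed

The seeds are planted: Oct 25, 2017.
The first true leaves appear: Oct 25, 2017 + 4 weeks = Nov 22, 2017.
Flowering begins: Nov 22, 2017 + 19 days = Dec 11, 2017.
Pollination is complete: Dec 11, 2017 + 33 days = Jan 13, 2018.
Fruit set is observed: Jan 13, 2018 + 30 days = Feb 12, 2018.
Harvest takes place: Feb 12, 2018 + 39 days = Mar 23, 2018.
Feb 16, 2018 falls between when fruit set is observed (Feb 12, 2018) and when harvest takes place (Mar 23, 2018).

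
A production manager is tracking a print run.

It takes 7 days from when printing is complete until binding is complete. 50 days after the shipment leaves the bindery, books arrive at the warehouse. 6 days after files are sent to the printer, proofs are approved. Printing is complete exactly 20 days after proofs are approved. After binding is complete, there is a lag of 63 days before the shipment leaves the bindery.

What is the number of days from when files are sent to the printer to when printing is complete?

26 days

Causal path: files are sent to the printer → proofs are approved → printing is complete.
Total delay along the path: 6 + 20 = 26 days.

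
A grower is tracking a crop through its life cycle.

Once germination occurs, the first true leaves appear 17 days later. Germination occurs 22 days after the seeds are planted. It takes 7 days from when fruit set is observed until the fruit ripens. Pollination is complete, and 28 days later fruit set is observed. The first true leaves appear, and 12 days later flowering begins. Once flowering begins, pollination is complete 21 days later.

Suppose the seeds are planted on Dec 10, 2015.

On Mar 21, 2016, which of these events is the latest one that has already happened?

The seeds are planted: Dec 10, 2015.
Germination occurs: Dec 10, 2015 + 22 days = Jan 1, 2016.
The first true leaves appear: Jan 1, 2016 + 17 days = Jan 18, 2016.
Flowering begins: Jan 18, 2016 + 12 days = Jan 30, 2016.
Pollination is complete: Jan 30, 2016 + 21 days = Feb 20, 2016.
Fruit set is observed: Feb 20, 2016 + 28 days = Mar 19, 2016.
The fruit ripens: Mar 19, 2016 + 7 days = Mar 26, 2016.
Mar 21, 2016 falls between when fruit set is observed (Mar 19, 2016) and when the fruit ripens (Mar 26, 2016).

Fruit set is observed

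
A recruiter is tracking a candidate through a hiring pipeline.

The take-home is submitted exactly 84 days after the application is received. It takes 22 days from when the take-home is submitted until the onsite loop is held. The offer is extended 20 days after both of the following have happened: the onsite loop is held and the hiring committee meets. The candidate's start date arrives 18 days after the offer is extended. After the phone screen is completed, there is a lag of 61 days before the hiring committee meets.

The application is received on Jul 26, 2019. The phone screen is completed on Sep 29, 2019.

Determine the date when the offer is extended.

Dec 19, 2019

The application is received: Jul 26, 2019.
The take-home is submitted: Jul 26, 2019 + 84 days = Oct 18, 2019.
The onsite loop is held: Oct 18, 2019 + 22 days = Nov 9, 2019.
The phone screen is completed: Sep 29, 2019.
The hiring committee meets: Sep 29, 2019 + 61 days = Nov 29, 2019.
Both prerequisites met — the onsite loop is held (Nov 9, 2019), the hiring committee meets (Nov 29, 2019); the later is Nov 29, 2019.
The offer is extended: Nov 29, 2019 + 20 days = Dec 19, 2019.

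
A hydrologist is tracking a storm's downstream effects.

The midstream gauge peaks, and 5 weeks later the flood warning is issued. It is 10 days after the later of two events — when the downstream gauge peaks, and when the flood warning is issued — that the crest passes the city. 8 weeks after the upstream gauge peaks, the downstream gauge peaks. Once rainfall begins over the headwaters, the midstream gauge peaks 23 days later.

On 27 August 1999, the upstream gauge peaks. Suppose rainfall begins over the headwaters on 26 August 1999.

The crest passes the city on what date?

The upstream gauge peaks: Aug 27, 1999.
The downstream gauge peaks: Aug 27, 1999 + 8 weeks = Oct 22, 1999.
Rainfall begins over the headwaters: Aug 26, 1999.
The midstream gauge peaks: Aug 26, 1999 + 23 days = Sep 18, 1999.
The flood warning is issued: Sep 18, 1999 + 5 weeks = Oct 23, 1999.
Both prerequisites met — the downstream gauge peaks (Oct 22, 1999), the flood warning is issued (Oct 23, 1999); the later is Oct 23, 1999.
The crest passes the city: Oct 23, 1999 + 10 days = Nov 2, 1999.

2 November 1999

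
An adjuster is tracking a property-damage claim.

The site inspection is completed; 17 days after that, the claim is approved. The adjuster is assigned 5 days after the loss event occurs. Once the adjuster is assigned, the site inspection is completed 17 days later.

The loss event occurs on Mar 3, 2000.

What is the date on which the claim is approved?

Apr 11, 2000

The loss event occurs: Mar 3, 2000.
The adjuster is assigned: Mar 3, 2000 + 5 days = Mar 8, 2000.
The site inspection is completed: Mar 8, 2000 + 17 days = Mar 25, 2000.
The claim is approved: Mar 25, 2000 + 17 days = Apr 11, 2000.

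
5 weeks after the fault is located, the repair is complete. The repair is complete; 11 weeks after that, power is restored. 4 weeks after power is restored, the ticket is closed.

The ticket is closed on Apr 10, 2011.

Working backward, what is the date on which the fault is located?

The ticket is closed: Apr 10, 2011.
Power is restored: Apr 10, 2011 − 4 weeks = Mar 13, 2011.
The repair is complete: Mar 13, 2011 − 11 weeks = Dec 26, 2010.
The fault is located: Dec 26, 2010 − 5 weeks = Nov 21, 2010.

Nov 21, 2010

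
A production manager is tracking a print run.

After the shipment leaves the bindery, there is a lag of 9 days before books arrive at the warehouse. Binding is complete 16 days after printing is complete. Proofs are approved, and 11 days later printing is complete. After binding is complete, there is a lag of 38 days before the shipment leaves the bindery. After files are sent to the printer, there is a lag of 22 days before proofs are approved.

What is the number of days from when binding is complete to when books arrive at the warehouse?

Causal path: binding is complete → the shipment leaves the bindery → books arrive at the warehouse.
Total delay along the path: 38 + 9 = 47 days.

47 days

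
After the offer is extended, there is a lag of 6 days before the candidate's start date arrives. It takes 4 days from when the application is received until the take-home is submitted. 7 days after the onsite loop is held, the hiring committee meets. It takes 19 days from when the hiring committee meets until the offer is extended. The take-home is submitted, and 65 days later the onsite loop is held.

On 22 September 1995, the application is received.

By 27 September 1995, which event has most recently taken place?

The application is received: Sep 22, 1995.
The take-home is submitted: Sep 22, 1995 + 4 days = Sep 26, 1995.
The onsite loop is held: Sep 26, 1995 + 65 days = Nov 30, 1995.
The hiring committee meets: Nov 30, 1995 + 7 days = Dec 7, 1995.
The offer is extended: Dec 7, 1995 + 19 days = Dec 26, 1995.
The candidate's start date arrives: Dec 26, 1995 + 6 days = Jan 1, 1996.
Sep 27, 1995 falls between when the take-home is submitted (Sep 26, 1995) and when the onsite loop is held (Nov 30, 1995).

The take-home is submitted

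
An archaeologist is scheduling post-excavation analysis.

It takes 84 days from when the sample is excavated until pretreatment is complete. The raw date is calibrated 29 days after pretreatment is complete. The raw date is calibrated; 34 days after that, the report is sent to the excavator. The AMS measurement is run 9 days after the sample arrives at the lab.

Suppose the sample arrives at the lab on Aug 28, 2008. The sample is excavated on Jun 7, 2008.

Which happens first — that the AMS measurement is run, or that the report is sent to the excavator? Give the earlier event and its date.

The AMS measurement is run — Sep 6, 2008

The sample arrives at the lab: Aug 28, 2008.
The AMS measurement is run: Aug 28, 2008 + 9 days = Sep 6, 2008.
The sample is excavated: Jun 7, 2008.
Pretreatment is complete: Jun 7, 2008 + 84 days = Aug 30, 2008.
The raw date is calibrated: Aug 30, 2008 + 29 days = Sep 28, 2008.
The report is sent to the excavator: Sep 28, 2008 + 34 days = Nov 1, 2008.
Comparing: the AMS measurement is run on Sep 6, 2008 vs the report is sent to the excavator on Nov 1, 2008. Earlier: the AMS measurement is run.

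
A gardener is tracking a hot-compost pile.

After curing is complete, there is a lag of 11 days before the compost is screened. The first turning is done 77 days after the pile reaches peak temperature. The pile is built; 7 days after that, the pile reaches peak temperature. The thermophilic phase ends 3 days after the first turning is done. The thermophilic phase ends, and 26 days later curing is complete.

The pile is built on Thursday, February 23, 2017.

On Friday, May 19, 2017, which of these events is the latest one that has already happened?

The pile is built: Feb 23, 2017.
The pile reaches peak temperature: Feb 23, 2017 + 7 days = Mar 2, 2017.
The first turning is done: Mar 2, 2017 + 77 days = May 18, 2017.
The thermophilic phase ends: May 18, 2017 + 3 days = May 21, 2017.
Curing is complete: May 21, 2017 + 26 days = Jun 16, 2017.
The compost is screened: Jun 16, 2017 + 11 days = Jun 27, 2017.
May 19, 2017 falls between when the first turning is done (May 18, 2017) and when the thermophilic phase ends (May 21, 2017).

The first turning is done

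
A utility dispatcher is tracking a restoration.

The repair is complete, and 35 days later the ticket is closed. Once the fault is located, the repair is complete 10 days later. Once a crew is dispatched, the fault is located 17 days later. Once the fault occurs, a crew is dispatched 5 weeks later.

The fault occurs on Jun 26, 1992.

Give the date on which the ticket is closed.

Oct 1, 1992

The fault occurs: Jun 26, 1992.
A crew is dispatched: Jun 26, 1992 + 5 weeks = Jul 31, 1992.
The fault is located: Jul 31, 1992 + 17 days = Aug 17, 1992.
The repair is complete: Aug 17, 1992 + 10 days = Aug 27, 1992.
The ticket is closed: Aug 27, 1992 + 35 days = Oct 1, 1992.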